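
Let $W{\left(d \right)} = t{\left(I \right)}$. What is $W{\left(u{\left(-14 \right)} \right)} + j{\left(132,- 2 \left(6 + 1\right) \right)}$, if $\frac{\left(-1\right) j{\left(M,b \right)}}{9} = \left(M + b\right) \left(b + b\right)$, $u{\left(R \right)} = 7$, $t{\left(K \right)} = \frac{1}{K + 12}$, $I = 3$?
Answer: $\frac{446041}{15} \approx 29736.0$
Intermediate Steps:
$t{\left(K \right)} = \frac{1}{12 + K}$
$W{\left(d \right)} = \frac{1}{15}$ ($W{\left(d \right)} = \frac{1}{12 + 3} = \frac{1}{15}$)
$j{\left(M,b \right)} = - 18 b \left(M + b\right)$ ($j{\left(M,b \right)} = - 9 \left(M + b\right) \left(b + b\right) = - 9 \left(M + b\right) 2 b = - 9 \cdot 2 b \left(M + b\right) = - 18 b \left(M + b\right)$)
$W{\left(u{\left(-14 \right)} \right)} + j{\left(132,- 2 \left(6 + 1\right) \right)} = \frac{1}{15} - 18 \left(- 2 \left(6 + 1\right)\right) \left(132 - 2 \left(6 + 1\right)\right) = \frac{1}{15} - 18 \left(\left(-2\right) 7\right) \left(132 - 14\right) = \frac{1}{15} - - 252 \left(132 - 14\right) = \frac{1}{15} - \left(-252\right) 118 = \frac{1}{15} + 29736 = \frac{446041}{15}$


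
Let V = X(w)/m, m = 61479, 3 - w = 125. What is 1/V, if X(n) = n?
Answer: -61479/122 ≈ -503.93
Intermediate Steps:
w = -122 (w = 3 - 1*125 = 3 - 125 = -122)
V = -122/61479 ≈ -0.0019844
1/V = 1/(-122/61479) = -61479/122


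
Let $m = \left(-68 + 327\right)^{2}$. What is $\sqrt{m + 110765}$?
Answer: $\sqrt{177846} \approx 421.72$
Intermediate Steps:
$m = 67081$ ($m = 259^{2} = 67081$)
$\sqrt{m + 110765} = \sqrt{67081 + 110765} = \sqrt{177846}$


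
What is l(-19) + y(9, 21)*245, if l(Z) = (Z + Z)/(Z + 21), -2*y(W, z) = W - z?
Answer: 1451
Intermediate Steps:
y(W, z) = z/2 - W/2 (y(W, z) = -(W - z)/2 = z/2 - W/2)
l(Z) = 2*Z/(21 + Z) (l(Z) = (2*Z)/(21 + Z) = 2*Z/(21 + Z))
l(-19) + y(9, 21)*245 = 2*(-19)/(21 - 19) + ((½)*21 - ½*9)*245 = 2*(-19)/2 + (21/2 - 9/2)*245 = 2*(-19)*(½) + 6*245 = -19 + 1470 = 1451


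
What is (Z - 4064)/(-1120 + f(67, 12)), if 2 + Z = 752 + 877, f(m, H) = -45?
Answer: 2437/1165 ≈ 2.0918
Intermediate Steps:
Z = 1627 (Z = -2 + (752 + 877) = -2 + 1629 = 1627)
(Z - 4064)/(-1120 + f(67, 12)) = (1627 - 4064)/(-1120 - 45) = -2437/(-1165) = -2437*(-1/1165) = 2437/1165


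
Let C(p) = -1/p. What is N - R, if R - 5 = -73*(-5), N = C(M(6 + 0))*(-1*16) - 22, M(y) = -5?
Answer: -1976/5 ≈ -395.20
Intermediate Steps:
N = -126/5 (N = (-1/(-5))*(-1*16) - 22 = -1*(-1/5)*(-16) - 22 = (1/5)*(-16) - 22 = -16/5 - 22 = -126/5 ≈ -25.200)
R = 370 (R = 5 - 73*(-5) = 5 + 365 = 370)
N - R = -126/5 - 1*370 = -126/5 - 370 = -1976/5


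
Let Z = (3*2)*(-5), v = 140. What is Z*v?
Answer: -4200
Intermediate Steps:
Z = -30 (Z = 6*(-5) = -30)
Z*v = -30*140 = -4200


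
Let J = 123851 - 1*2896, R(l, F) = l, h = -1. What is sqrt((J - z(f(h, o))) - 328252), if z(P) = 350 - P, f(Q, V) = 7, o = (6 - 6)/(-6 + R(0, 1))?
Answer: 2*I*sqrt(51910) ≈ 455.68*I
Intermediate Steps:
o = 0 (o = (6 - 6)/(-6 + 0) = 0/(-6) = 0*(-1/6) = 0)
J = 120955 (J = 123851 - 2896 = 120955)
sqrt((J - z(f(h, o))) - 328252) = sqrt((120955 - (350 - 1*7)) - 328252) = sqrt((120955 - (350 - 7)) - 328252) = sqrt((120955 - 1*343) - 328252) = sqrt((120955 - 343) - 328252) = sqrt(120612 - 328252) = sqrt(-207640) = 2*I*sqrt(51910)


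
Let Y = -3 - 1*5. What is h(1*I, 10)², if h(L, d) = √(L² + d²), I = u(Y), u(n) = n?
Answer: 164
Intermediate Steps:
Y = -8 (Y = -3 - 5 = -8)
I = -8
h(1*I, 10)² = (√((1*(-8))² + 10²))² = (√((-8)² + 100))² = (√(64 + 100))² = (√164)² = (2*√41)² = 164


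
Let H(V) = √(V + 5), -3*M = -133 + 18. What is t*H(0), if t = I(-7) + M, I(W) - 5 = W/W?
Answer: 133*√5/3 ≈ 99.132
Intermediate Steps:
I(W) = 6 (I(W) = 5 + W/W = 5 + 1 = 6)
M = 115/3 (M = -(-133 + 18)/3 = -⅓*(-115) = 115/3 ≈ 38.333)
H(V) = √(5 + V)
t = 133/3 (t = 6 + 115/3 = 133/3 ≈ 44.333)
t*H(0) = 133*√(5 + 0)/3 = 133*√5/3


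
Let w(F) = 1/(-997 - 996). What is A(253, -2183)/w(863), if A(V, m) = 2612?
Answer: -5205716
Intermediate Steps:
w(F) = -1/1993 (w(F) = 1/(-1993) = -1/1993)
A(253, -2183)/w(863) = 2612/(-1/1993) = 2612*(-1993) = -5205716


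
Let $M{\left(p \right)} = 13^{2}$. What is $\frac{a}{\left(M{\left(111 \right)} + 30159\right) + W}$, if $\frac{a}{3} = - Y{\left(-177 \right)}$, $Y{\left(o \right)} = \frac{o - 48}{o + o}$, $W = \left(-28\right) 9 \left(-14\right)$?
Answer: $- \frac{225}{3995008} \approx -5.632 \cdot 10^{-5}$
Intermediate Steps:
$W = 3528$ ($W = \left(-252\right) \left(-14\right) = 3528$)
$M{\left(p \right)} = 169$
$Y{\left(o \right)} = \frac{-48 + o}{2 o}$
$a = - \frac{225}{118}$ ($a = 3 \left(- \frac{-48 - 177}{2 \left(-177\right)}\right) = 3 \left(- \frac{\left(-1\right) \left(-225\right)}{2 \cdot 177}\right) = 3 \left(\left(-1\right) \frac{75}{118}\right) = 3 \left(- \frac{75}{118}\right) = - \frac{225}{118} \approx -1.9068$)
$\frac{a}{\left(M{\left(111 \right)} + 30159\right) + W} = - \frac{225}{118 \left(\left(169 + 30159\right) + 3528\right)} = - \frac{225}{118 \left(30328 + 3528\right)} = - \frac{225}{118 \cdot 33856} = \left(- \frac{225}{118}\right) \frac{1}{33856} = - \frac{225}{3995008}$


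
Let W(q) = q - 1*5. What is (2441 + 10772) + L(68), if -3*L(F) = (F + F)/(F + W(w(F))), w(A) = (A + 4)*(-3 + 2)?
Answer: 356887/27 ≈ 13218.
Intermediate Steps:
w(A) = -4 - A (w(A) = (4 + A)*(-1) = -4 - A)
W(q) = -5 + q (W(q) = q - 5 = -5 + q)
L(F) = 2*F/27 (L(F) = -(F + F)/(3*(F + (-5 + (-4 - F)))) = -2*F/(3*(F + (-9 - F))) = -2*F/(3*(-9)) = -2*F*(-1)/(3*9) = -(-2)*F/27 = 2*F/27)
(2441 + 10772) + L(68) = (2441 + 10772) + (2/27)*68 = 13213 + 136/27 = 356887/27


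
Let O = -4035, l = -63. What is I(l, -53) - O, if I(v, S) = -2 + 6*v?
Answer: 3655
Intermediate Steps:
I(l, -53) - O = (-2 + 6*(-63)) - 1*(-4035) = (-2 - 378) + 4035 = -380 + 4035 = 3655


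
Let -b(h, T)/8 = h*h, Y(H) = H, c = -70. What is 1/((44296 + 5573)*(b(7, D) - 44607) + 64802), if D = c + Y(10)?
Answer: -1/2243990329 ≈ -4.4563e-10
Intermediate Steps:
D = -60 (D = -70 + 10 = -60)
b(h, T) = -8*h² (b(h, T) = -8*h*h = -8*h²)
1/((44296 + 5573)*(b(7, D) - 44607) + 64802) = 1/((44296 + 5573)*(-8*7² - 44607) + 64802) = 1/(49869*(-8*49 - 44607) + 64802) = 1/(49869*(-392 - 44607) + 64802) = 1/(49869*(-44999) + 64802) = 1/(-2244055131 + 64802) = 1/(-2243990329) = -1/2243990329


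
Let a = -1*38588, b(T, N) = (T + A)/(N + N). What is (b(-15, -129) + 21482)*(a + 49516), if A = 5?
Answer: 30283487824/129 ≈ 2.3476e+8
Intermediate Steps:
b(T, N) = (5 + T)/(2*N) (b(T, N) = (T + 5)/(N + N) = (5 + T)/((2*N)) = (5 + T)*(1/(2*N)) = (5 + T)/(2*N))
a = -38588
(b(-15, -129) + 21482)*(a + 49516) = ((1/2)*(5 - 15)/(-129) + 21482)*(-38588 + 49516) = ((1/2)*(-1/129)*(-10) + 21482)*10928 = (5/129 + 21482)*10928 = (2771183/129)*10928 = 30283487824/129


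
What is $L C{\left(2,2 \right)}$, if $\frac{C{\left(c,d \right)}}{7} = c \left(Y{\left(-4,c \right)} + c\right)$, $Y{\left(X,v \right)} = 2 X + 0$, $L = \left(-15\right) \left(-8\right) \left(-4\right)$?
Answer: $40320$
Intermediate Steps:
$L = -480$ ($L = 120 \left(-4\right) = -480$)
$Y{\left(X,v \right)} = 2 X$
$C{\left(c,d \right)} = 7 c \left(-8 + c\right)$ ($C{\left(c,d \right)} = 7 c \left(2 \left(-4\right) + c\right) = 7 c \left(-8 + c\right)$)
$L C{\left(2,2 \right)} = - 480 \cdot 7 \cdot 2 \left(-8 + 2\right) = - 480 \cdot 7 \cdot 2 \left(-6\right) = \left(-480\right) \left(-84\right) = 40320$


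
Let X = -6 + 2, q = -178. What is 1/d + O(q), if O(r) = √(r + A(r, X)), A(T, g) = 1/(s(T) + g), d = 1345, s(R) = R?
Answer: 1/1345 + I*√5896254/182 ≈ 0.00074349 + 13.342*I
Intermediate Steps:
X = -4
A(T, g) = 1/(T + g)
O(r) = √(r + 1/(-4 + r)) (O(r) = √(r + 1/(r - 4)) = √(r + 1/(-4 + r)))
1/d + O(q) = 1/1345 + √((1 - 178*(-4 - 178))/(-4 - 178)) = 1/1345 + √((1 - 178*(-182))/(-182)) = 1/1345 + √(-(1 + 32396)/182) = 1/1345 + √(-1/182*32397) = 1/1345 + √(-32397/182) = 1/1345 + I*√5896254/182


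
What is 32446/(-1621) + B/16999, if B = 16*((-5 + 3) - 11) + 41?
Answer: -551820261/27555379 ≈ -20.026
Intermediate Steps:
B = -167 (B = 16*(-2 - 11) + 41 = 16*(-13) + 41 = -208 + 41 = -167)
32446/(-1621) + B/16999 = 32446/(-1621) - 167/16999 = 32446*(-1/1621) - 167*1/16999 = -32446/1621 - 167/16999 = -551820261/27555379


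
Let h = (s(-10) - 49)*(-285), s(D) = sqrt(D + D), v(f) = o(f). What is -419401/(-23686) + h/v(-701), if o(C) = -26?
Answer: -6151357/11843 + 285*I*sqrt(5)/13 ≈ -519.41 + 49.021*I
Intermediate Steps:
v(f) = -26
s(D) = sqrt(2)*sqrt(D) (s(D) = sqrt(2*D) = sqrt(2)*sqrt(D))
h = 13965 - 570*I*sqrt(5) (h = (sqrt(2)*sqrt(-10) - 49)*(-285) = (sqrt(2)*(I*sqrt(10)) - 49)*(-285) = (2*I*sqrt(5) - 49)*(-285) = (-49 + 2*I*sqrt(5))*(-285) = 13965 - 570*I*sqrt(5) ≈ 13965.0 - 1274.6*I)
-419401/(-23686) + h/v(-701) = -419401/(-23686) + (13965 - 570*I*sqrt(5))/(-26) = -419401*(-1/23686) + (13965 - 570*I*sqrt(5))*(-1/26) = 419401/23686 + (-13965/26 + 285*I*sqrt(5)/13) = -6151357/11843 + 285*I*sqrt(5)/13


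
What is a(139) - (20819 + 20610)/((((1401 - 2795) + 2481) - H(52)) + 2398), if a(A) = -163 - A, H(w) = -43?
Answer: -1106885/3528 ≈ -313.74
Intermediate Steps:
a(139) - (20819 + 20610)/((((1401 - 2795) + 2481) - H(52)) + 2398) = (-163 - 1*139) - (20819 + 20610)/((((1401 - 2795) + 2481) - 1*(-43)) + 2398) = (-163 - 139) - 41429/(((-1394 + 2481) + 43) + 2398) = -302 - 41429/((1087 + 43) + 2398) = -302 - 41429/(1130 + 2398) = -302 - 41429/3528 = -1106885/3528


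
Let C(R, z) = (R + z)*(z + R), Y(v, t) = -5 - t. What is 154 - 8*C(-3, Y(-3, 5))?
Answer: -1198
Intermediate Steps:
C(R, z) = (R + z)**2 (C(R, z) = (R + z)*(R + z) = (R + z)**2)
154 - 8*C(-3, Y(-3, 5)) = 154 - 8*(-3 + (-5 - 1*5))**2 = 154 - 8*(-3 + (-5 - 5))**2 = 154 - 8*(-3 - 10)**2 = 154 - 8*(-13)**2 = 154 - 8*169 = 154 - 1352 = -1198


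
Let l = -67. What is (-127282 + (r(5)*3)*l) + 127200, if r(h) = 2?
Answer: -484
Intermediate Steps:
(-127282 + (r(5)*3)*l) + 127200 = (-127282 + (2*3)*(-67)) + 127200 = (-127282 + 6*(-67)) + 127200 = (-127282 - 402) + 127200 = -127684 + 127200 = -484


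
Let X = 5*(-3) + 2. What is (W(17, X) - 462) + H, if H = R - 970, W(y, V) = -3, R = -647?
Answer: -2082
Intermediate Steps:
X = -13 (X = -15 + 2 = -13)
H = -1617 (H = -647 - 970 = -1617)
(W(17, X) - 462) + H = (-3 - 462) - 1617 = -465 - 1617 = -2082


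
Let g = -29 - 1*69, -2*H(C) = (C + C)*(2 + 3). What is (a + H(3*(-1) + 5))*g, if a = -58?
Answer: 6664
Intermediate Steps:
H(C) = -5*C (H(C) = -(C + C)*(2 + 3)/2 = -2*C*5/2 = -5*C)
g = -98 (g = -29 - 69 = -98)
(a + H(3*(-1) + 5))*g = (-58 - 5*(3*(-1) + 5))*(-98) = (-58 - 5*(-3 + 5))*(-98) = (-58 - 5*2)*(-98) = (-58 - 10)*(-98) = -68*(-98) = 6664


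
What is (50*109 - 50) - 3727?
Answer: 1673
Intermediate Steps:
(50*109 - 50) - 3727 = (5450 - 50) - 3727 = 5400 - 3727 = 1673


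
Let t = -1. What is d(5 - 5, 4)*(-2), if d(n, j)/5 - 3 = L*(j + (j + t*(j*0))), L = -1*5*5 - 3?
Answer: 2210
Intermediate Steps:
L = -28 (L = -5*5 - 3 = -25 - 3 = -28)
d(n, j) = 15 - 280*j (d(n, j) = 15 + 5*(-28*(j + (j - j*0))) = 15 + 5*(-28*(j + (j - 1*0))) = 15 + 5*(-28*(j + (j + 0))) = 15 + 5*(-28*(j + j)) = 15 + 5*(-56*j) = 15 - 280*j)
d(5 - 5, 4)*(-2) = (15 - 280*4)*(-2) = (15 - 1120)*(-2) = -1105*(-2) = 2210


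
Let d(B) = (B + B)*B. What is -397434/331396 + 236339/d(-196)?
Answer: 11946537539/6365454368 ≈ 1.8768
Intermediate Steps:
d(B) = 2*B**2 (d(B) = (2*B)*B = 2*B**2)
-397434/331396 + 236339/d(-196) = -397434/331396 + 236339/((2*(-196)**2)) = -397434*1/331396 + 236339/((2*38416)) = -198717/165698 + 236339/76832 = 11946537539/6365454368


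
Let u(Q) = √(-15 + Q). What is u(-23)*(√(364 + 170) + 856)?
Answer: I*√38*(856 + √534) ≈ 5419.2*I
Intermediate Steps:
u(-23)*(√(364 + 170) + 856) = √(-15 - 23)*(√(364 + 170) + 856) = √(-38)*(√534 + 856) = (I*√38)*(856 + √534) = I*√38*(856 + √534)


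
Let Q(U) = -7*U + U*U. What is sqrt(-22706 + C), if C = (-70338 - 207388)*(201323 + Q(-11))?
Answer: 44*I*sqrt(28908907) ≈ 2.3657e+5*I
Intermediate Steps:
Q(U) = U**2 - 7*U (Q(U) = -7*U + U**2 = U**2 - 7*U)
C = -55967621246 (C = (-70338 - 207388)*(201323 - 11*(-7 - 11)) = -277726*(201323 - 11*(-18)) = -277726*(201323 + 198) = -277726*201521 = -55967621246)
sqrt(-22706 + C) = sqrt(-22706 - 55967621246) = sqrt(-55967643952) = 44*I*sqrt(28908907)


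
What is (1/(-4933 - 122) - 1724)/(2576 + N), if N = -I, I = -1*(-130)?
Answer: -8714821/12364530 ≈ -0.70482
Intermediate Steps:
I = 130
N = -130 (N = -1*130 = -130)
(1/(-4933 - 122) - 1724)/(2576 + N) = (1/(-4933 - 122) - 1724)/(2576 - 130) = (1/(-5055) - 1724)/2446 = (-1/5055 - 1724)*(1/2446) = -8714821/5055*1/2446 = -8714821/12364530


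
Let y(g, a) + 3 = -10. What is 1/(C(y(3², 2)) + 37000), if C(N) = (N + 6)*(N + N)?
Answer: 1/37182 ≈ 2.6895e-5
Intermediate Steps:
y(g, a) = -13 (y(g, a) = -3 - 10 = -13)
C(N) = 2*N*(6 + N) (C(N) = (6 + N)*(2*N) = 2*N*(6 + N))
1/(C(y(3², 2)) + 37000) = 1/(2*(-13)*(6 - 13) + 37000) = 1/(2*(-13)*(-7) + 37000) = 1/(182 + 37000) = 1/37182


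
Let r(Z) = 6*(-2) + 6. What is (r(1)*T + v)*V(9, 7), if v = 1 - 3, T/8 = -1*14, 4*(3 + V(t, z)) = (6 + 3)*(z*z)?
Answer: 143715/2 ≈ 71858.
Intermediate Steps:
r(Z) = -6 (r(Z) = -12 + 6 = -6)
V(t, z) = -3 + 9*z²/4 (V(t, z) = -3 + ((6 + 3)*(z*z))/4 = -3 + (9*z²)/4 = -3 + 9*z²/4)
T = -112 (T = 8*(-1*14) = 8*(-14) = -112)
v = -2
(r(1)*T + v)*V(9, 7) = (-6*(-112) - 2)*(-3 + (9/4)*7²) = (672 - 2)*(-3 + (9/4)*49) = 670*(-3 + 441/4) = 670*(429/4) = 143715/2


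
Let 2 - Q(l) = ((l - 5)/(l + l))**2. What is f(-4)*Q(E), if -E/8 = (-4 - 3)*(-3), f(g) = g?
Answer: -195863/28224 ≈ -6.9396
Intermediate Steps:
E = -168 (E = -8*(-4 - 3)*(-3) = -(-56)*(-3) = -8*21 = -168)
Q(l) = 2 - (-5 + l)**2/(4*l**2) (Q(l) = 2 - ((l - 5)/(l + l))**2 = 2 - ((-5 + l)/((2*l)))**2 = 2 - ((-5 + l)*(1/(2*l)))**2 = 2 - ((-5 + l)/(2*l))**2 = 2 - (-5 + l)**2/(4*l**2))
f(-4)*Q(E) = -4*(2 - 1/4*(-5 - 168)**2/(-168)**2) = -4*(2 - 1/4*1/28224*(-173)**2) = -4*(2 - 1/4*1/28224*29929) = -4*(2 - 29929/112896) = -4*195863/112896 = -195863/28224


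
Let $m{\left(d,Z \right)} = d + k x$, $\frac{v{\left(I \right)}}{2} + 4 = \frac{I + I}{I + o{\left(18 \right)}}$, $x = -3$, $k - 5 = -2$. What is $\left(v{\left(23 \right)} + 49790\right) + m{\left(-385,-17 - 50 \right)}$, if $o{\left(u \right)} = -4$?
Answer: $\frac{938464}{19} \approx 49393.0$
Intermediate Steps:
$k = 3$ ($k = 5 - 2 = 3$)
$v{\left(I \right)} = -8 + \frac{4 I}{-4 + I}$ ($v{\left(I \right)} = -8 + 2 \frac{I + I}{I - 4} = -8 + 2 \frac{2 I}{-4 + I} = -8 + \frac{4 I}{-4 + I}$)
$m{\left(d,Z \right)} = -9 + d$ ($m{\left(d,Z \right)} = d + 3 \left(-3\right) = d - 9 = -9 + d$)
$\left(v{\left(23 \right)} + 49790\right) + m{\left(-385,-17 - 50 \right)} = \left(\frac{4 \left(8 - 23\right)}{-4 + 23} + 49790\right) - 394 = \left(\frac{4 \left(8 - 23\right)}{19} + 49790\right) - 394 = \left(4 \cdot \frac{1}{19} \left(-15\right) + 49790\right) - 394 = \left(- \frac{60}{19} + 49790\right) - 394 = \frac{945950}{19} - 394 = \frac{938464}{19}$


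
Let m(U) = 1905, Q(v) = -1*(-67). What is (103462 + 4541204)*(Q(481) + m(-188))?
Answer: 9159281352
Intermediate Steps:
Q(v) = 67
(103462 + 4541204)*(Q(481) + m(-188)) = (103462 + 4541204)*(67 + 1905) = 4644666*1972 = 9159281352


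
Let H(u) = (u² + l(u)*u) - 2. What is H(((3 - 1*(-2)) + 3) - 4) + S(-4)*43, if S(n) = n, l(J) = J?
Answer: -142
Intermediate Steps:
H(u) = -2 + 2*u² (H(u) = (u² + u*u) - 2 = (u² + u²) - 2 = 2*u² - 2 = -2 + 2*u²)
H(((3 - 1*(-2)) + 3) - 4) + S(-4)*43 = (-2 + 2*(((3 - 1*(-2)) + 3) - 4)²) - 4*43 = (-2 + 2*(((3 + 2) + 3) - 4)²) - 172 = (-2 + 2*((5 + 3) - 4)²) - 172 = (-2 + 2*(8 - 4)²) - 172 = (-2 + 2*4²) - 172 = (-2 + 2*16) - 172 = (-2 + 32) - 172 = 30 - 172 = -142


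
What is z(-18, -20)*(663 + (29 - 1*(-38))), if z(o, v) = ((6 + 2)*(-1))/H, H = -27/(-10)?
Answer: -58400/27 ≈ -2163.0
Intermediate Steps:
H = 27/10 (H = -27*(-1/10) = 27/10 ≈ 2.7000)
z(o, v) = -80/27 (z(o, v) = ((6 + 2)*(-1))/(27/10) = (8*(-1))*(10/27) = -8*10/27 = -80/27)
z(-18, -20)*(663 + (29 - 1*(-38))) = -80*(663 + (29 - 1*(-38)))/27 = -80*(663 + (29 + 38))/27 = -80*(663 + 67)/27 = -80/27*730 = -58400/27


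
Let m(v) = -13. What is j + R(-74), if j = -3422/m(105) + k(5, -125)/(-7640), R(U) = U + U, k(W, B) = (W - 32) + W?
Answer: 5722503/49660 ≈ 115.23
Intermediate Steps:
k(W, B) = -32 + 2*W (k(W, B) = (-32 + W) + W = -32 + 2*W)
R(U) = 2*U
j = 13072183/49660 (j = -3422/(-13) + (-32 + 2*5)/(-7640) = -3422*(-1/13) + (-32 + 10)*(-1/7640) = 3422/13 - 22*(-1/7640) = 3422/13 + 11/3820 = 13072183/49660 ≈ 263.23)
j + R(-74) = 13072183/49660 + 2*(-74) = 13072183/49660 - 148 = 5722503/49660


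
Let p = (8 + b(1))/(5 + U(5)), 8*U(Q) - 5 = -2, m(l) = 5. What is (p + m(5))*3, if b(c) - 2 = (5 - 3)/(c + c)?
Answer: 909/43 ≈ 21.140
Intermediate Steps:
b(c) = 2 + 1/c (b(c) = 2 + (5 - 3)/(c + c) = 2 + 2/((2*c)) = 2 + 2*(1/(2*c)) = 2 + 1/c)
U(Q) = 3/8 (U(Q) = 5/8 + (1/8)*(-2) = 5/8 - 1/4 = 3/8)
p = 88/43 (p = (8 + (2 + 1/1))/(5 + 3/8) = (8 + (2 + 1))/(43/8) = (8 + 3)*(8/43) = 11*(8/43) = 88/43 ≈ 2.0465)
(p + m(5))*3 = (88/43 + 5)*3 = (303/43)*3 = 909/43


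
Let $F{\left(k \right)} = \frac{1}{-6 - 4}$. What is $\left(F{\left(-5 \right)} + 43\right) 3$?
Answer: $\frac{1287}{10} \approx 128.7$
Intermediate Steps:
$F{\left(k \right)} = - \frac{1}{10}$ ($F{\left(k \right)} = \frac{1}{-10} = - \frac{1}{10}$)
$\left(F{\left(-5 \right)} + 43\right) 3 = \left(- \frac{1}{10} + 43\right) 3 = \frac{429}{10} \cdot 3 = \frac{1287}{10}$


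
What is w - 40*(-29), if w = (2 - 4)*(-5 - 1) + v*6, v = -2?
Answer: 1160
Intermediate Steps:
w = 0 (w = (2 - 4)*(-5 - 1) - 2*6 = -2*(-6) - 12 = 12 - 12 = 0)
w - 40*(-29) = 0 - 40*(-29) = 0 + 1160 = 1160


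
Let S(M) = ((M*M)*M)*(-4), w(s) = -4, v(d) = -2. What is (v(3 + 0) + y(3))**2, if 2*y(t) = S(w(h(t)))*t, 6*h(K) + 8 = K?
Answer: 145924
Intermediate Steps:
h(K) = -4/3 + K/6
S(M) = -4*M**3 (S(M) = (M**2*M)*(-4) = M**3*(-4) = -4*M**3)
y(t) = 128*t (y(t) = ((-4*(-4)**3)*t)/2 = ((-4*(-64))*t)/2 = (256*t)/2 = 128*t)
(v(3 + 0) + y(3))**2 = (-2 + 128*3)**2 = (-2 + 384)**2 = 382**2 = 145924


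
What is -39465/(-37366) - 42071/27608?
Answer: -289601/619208 ≈ -0.46770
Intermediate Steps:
-39465/(-37366) - 42071/27608 = -39465*(-1/37366) - 42071*1/27608 = 39465/37366 - 42071/27608 = -289601/619208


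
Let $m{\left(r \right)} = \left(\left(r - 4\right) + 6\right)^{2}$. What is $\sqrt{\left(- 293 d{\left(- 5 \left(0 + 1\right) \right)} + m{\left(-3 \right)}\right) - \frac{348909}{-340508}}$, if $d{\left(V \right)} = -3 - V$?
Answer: $\frac{i \sqrt{16927356765417}}{170254} \approx 24.166 i$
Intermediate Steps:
$m{\left(r \right)} = \left(2 + r\right)^{2}$ ($m{\left(r \right)} = \left(\left(-4 + r\right) + 6\right)^{2} = \left(2 + r\right)^{2}$)
$\sqrt{\left(- 293 d{\left(- 5 \left(0 + 1\right) \right)} + m{\left(-3 \right)}\right) - \frac{348909}{-340508}} = \sqrt{\left(- 293 \left(-3 - - 5 \left(0 + 1\right)\right) + \left(2 - 3\right)^{2}\right) - \frac{348909}{-340508}} = \sqrt{\left(- 293 \left(-3 - \left(-5\right) 1\right) + \left(-1\right)^{2}\right) - - \frac{348909}{340508}} = \sqrt{\left(- 293 \left(-3 - -5\right) + 1\right) + \frac{348909}{340508}} = \sqrt{\left(- 293 \left(-3 + 5\right) + 1\right) + \frac{348909}{340508}} = \sqrt{\left(\left(-293\right) 2 + 1\right) + \frac{348909}{340508}} = \sqrt{\left(-586 + 1\right) + \frac{348909}{340508}} = \sqrt{-585 + \frac{348909}{340508}} = \sqrt{- \frac{198848271}{340508}} = \frac{i \sqrt{16927356765417}}{170254}$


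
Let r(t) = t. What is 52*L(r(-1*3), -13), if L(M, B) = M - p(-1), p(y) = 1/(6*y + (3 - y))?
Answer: -130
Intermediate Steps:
p(y) = 1/(3 + 5*y)
L(M, B) = ½ + M (L(M, B) = M - 1/(3 + 5*(-1)) = M - 1/(3 - 5) = M - 1/(-2) = M - 1*(-½) = M + ½ = ½ + M)
52*L(r(-1*3), -13) = 52*(½ - 1*3) = 52*(½ - 3) = 52*(-5/2) = -130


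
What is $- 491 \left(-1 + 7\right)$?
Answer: $-2946$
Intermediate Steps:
$- 491 \left(-1 + 7\right) = \left(-491\right) 6 = -2946$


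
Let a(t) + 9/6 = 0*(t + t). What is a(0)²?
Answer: 9/4 ≈ 2.2500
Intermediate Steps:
a(t) = -3/2 (a(t) = -3/2 + 0*(t + t) = -3/2 + 0*(2*t) = -3/2 + 0 = -3/2)
a(0)² = (-3/2)² = 9/4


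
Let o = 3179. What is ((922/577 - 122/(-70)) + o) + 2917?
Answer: 123176187/20195 ≈ 6099.3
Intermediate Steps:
((922/577 - 122/(-70)) + o) + 2917 = ((922/577 - 122/(-70)) + 3179) + 2917 = ((922*(1/577) - 122*(-1/70)) + 3179) + 2917 = ((922/577 + 61/35) + 3179) + 2917 = (67467/20195 + 3179) + 2917 = 64267372/20195 + 2917 = 123176187/20195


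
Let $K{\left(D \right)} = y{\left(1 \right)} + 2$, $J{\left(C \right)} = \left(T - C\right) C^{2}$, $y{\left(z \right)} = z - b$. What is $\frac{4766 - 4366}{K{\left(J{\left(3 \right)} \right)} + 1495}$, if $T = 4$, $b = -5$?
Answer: $\frac{400}{1503} \approx 0.26613$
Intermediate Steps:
$y{\left(z \right)} = 5 + z$ ($y{\left(z \right)} = z - -5 = z + 5 = 5 + z$)
$J{\left(C \right)} = C^{2} \left(4 - C\right)$ ($J{\left(C \right)} = \left(4 - C\right) C^{2} = C^{2} \left(4 - C\right)$)
$K{\left(D \right)} = 8$ ($K{\left(D \right)} = \left(5 + 1\right) + 2 = 6 + 2 = 8$)
$\frac{4766 - 4366}{K{\left(J{\left(3 \right)} \right)} + 1495} = \frac{4766 - 4366}{8 + 1495} = \frac{400}{1503}$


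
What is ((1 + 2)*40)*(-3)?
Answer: -360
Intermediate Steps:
((1 + 2)*40)*(-3) = (3*40)*(-3) = 120*(-3) = -360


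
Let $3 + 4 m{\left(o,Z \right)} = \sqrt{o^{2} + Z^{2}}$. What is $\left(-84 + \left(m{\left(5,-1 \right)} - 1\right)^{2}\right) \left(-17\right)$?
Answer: $\frac{21573}{16} + \frac{119 \sqrt{26}}{8} \approx 1424.2$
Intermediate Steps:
$m{\left(o,Z \right)} = - \frac{3}{4} + \frac{\sqrt{Z^{2} + o^{2}}}{4}$ ($m{\left(o,Z \right)} = - \frac{3}{4} + \frac{\sqrt{o^{2} + Z^{2}}}{4} = - \frac{3}{4} + \frac{\sqrt{Z^{2} + o^{2}}}{4}$)
$\left(-84 + \left(m{\left(5,-1 \right)} - 1\right)^{2}\right) \left(-17\right) = \left(-84 + \left(\left(- \frac{3}{4} + \frac{\sqrt{\left(-1\right)^{2} + 5^{2}}}{4}\right) - 1\right)^{2}\right) \left(-17\right) = \left(-84 + \left(\left(- \frac{3}{4} + \frac{\sqrt{1 + 25}}{4}\right) - 1\right)^{2}\right) \left(-17\right) = \left(-84 + \left(\left(- \frac{3}{4} + \frac{\sqrt{26}}{4}\right) - 1\right)^{2}\right) \left(-17\right) = \left(-84 + \left(- \frac{7}{4} + \frac{\sqrt{26}}{4}\right)^{2}\right) \left(-17\right) = 1428 - 17 \left(- \frac{7}{4} + \frac{\sqrt{26}}{4}\right)^{2}$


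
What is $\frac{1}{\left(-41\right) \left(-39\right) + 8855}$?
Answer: $\frac{1}{10454} \approx 9.5657 \cdot 10^{-5}$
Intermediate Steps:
$\frac{1}{\left(-41\right) \left(-39\right) + 8855} = \frac{1}{1599 + 8855} = \frac{1}{10454}$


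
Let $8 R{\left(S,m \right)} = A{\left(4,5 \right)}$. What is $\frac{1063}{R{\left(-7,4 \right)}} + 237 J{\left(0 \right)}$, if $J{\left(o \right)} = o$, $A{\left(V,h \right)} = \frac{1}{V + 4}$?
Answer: $68032$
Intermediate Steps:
$A{\left(V,h \right)} = \frac{1}{4 + V}$
$R{\left(S,m \right)} = \frac{1}{64}$ ($R{\left(S,m \right)} = \frac{1}{8 \left(4 + 4\right)} = \frac{1}{8 \cdot 8} = \frac{1}{8} \cdot \frac{1}{8} = \frac{1}{64}$)
$\frac{1063}{R{\left(-7,4 \right)}} + 237 J{\left(0 \right)} = 1063 \frac{1}{\frac{1}{64}} + 237 \cdot 0 = 1063 \cdot 64 + 0 = 68032 + 0 = 68032$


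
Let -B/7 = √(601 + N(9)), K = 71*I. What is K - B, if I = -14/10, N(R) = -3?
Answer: -497/5 + 7*√598 ≈ 71.778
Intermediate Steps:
I = -7/5 (I = -14*⅒ = -7/5 ≈ -1.4000)
K = -497/5 (K = 71*(-7/5) = -497/5 ≈ -99.400)
B = -7*√598 (B = -7*√(601 - 3) = -7*√598 ≈ -171.18)
K - B = -497/5 - (-7)*√598 = -497/5 + 7*√598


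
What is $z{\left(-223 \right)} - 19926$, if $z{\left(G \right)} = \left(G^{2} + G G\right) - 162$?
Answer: $79370$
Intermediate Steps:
$z{\left(G \right)} = -162 + 2 G^{2}$ ($z{\left(G \right)} = \left(G^{2} + G^{2}\right) - 162 = 2 G^{2} - 162 = -162 + 2 G^{2}$)
$z{\left(-223 \right)} - 19926 = \left(-162 + 2 \left(-223\right)^{2}\right) - 19926 = \left(-162 + 2 \cdot 49729\right) - 19926 = \left(-162 + 99458\right) - 19926 = 99296 - 19926 = 79370$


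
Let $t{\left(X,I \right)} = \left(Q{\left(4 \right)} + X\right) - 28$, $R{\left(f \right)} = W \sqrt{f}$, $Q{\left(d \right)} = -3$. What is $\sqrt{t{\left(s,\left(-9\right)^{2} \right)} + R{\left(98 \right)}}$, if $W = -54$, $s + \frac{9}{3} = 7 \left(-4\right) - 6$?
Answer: $\sqrt{-68 - 378 \sqrt{2}} \approx 24.547 i$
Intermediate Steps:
$s = -37$ ($s = -3 + \left(7 \left(-4\right) - 6\right) = -3 - 34 = -37$)
$R{\left(f \right)} = - 54 \sqrt{f}$
$t{\left(X,I \right)} = -31 + X$ ($t{\left(X,I \right)} = \left(-3 + X\right) - 28 = -31 + X$)
$\sqrt{t{\left(s,\left(-9\right)^{2} \right)} + R{\left(98 \right)}} = \sqrt{\left(-31 - 37\right) - 54 \sqrt{98}} = \sqrt{-68 - 54 \cdot 7 \sqrt{2}} = \sqrt{-68 - 378 \sqrt{2}}$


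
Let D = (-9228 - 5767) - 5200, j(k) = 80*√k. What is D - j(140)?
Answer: -20195 - 160*√35 ≈ -21142.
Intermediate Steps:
D = -20195 (D = -14995 - 5200 = -20195)
D - j(140) = -20195 - 80*√140 = -20195 - 80*2*√35 = -20195 - 160*√35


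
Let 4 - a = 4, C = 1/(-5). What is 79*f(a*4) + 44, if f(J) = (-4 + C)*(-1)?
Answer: 1879/5 ≈ 375.80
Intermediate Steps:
C = -⅕ (C = 1*(-⅕) = -⅕ ≈ -0.20000)
a = 0 (a = 4 - 1*4 = 4 - 4 = 0)
f(J) = 21/5 (f(J) = (-4 - ⅕)*(-1) = -21/5*(-1) = 21/5)
79*f(a*4) + 44 = 79*(21/5) + 44 = 1659/5 + 44 = 1879/5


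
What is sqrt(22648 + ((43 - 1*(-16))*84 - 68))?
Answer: 4*sqrt(1721) ≈ 165.94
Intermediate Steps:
sqrt(22648 + ((43 - 1*(-16))*84 - 68)) = sqrt(22648 + ((43 + 16)*84 - 68)) = sqrt(22648 + (59*84 - 68)) = sqrt(22648 + (4956 - 68)) = sqrt(22648 + 4888) = sqrt(27536) = 4*sqrt(1721)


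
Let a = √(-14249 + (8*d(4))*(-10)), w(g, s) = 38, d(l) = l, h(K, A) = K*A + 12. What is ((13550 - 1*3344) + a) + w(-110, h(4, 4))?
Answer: 10244 + I*√14569 ≈ 10244.0 + 120.7*I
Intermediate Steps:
h(K, A) = 12 + A*K (h(K, A) = A*K + 12 = 12 + A*K)
a = I*√14569 (a = √(-14249 + (8*4)*(-10)) = √(-14249 + 32*(-10)) = √(-14249 - 320) = √(-14569) = I*√14569 ≈ 120.7*I)
((13550 - 1*3344) + a) + w(-110, h(4, 4)) = ((13550 - 1*3344) + I*√14569) + 38 = ((13550 - 3344) + I*√14569) + 38 = (10206 + I*√14569) + 38 = 10244 + I*√14569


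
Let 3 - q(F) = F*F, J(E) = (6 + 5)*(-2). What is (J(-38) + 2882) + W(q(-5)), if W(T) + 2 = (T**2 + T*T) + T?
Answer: 3804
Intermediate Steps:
J(E) = -22 (J(E) = 11*(-2) = -22)
q(F) = 3 - F**2 (q(F) = 3 - F*F = 3 - F**2)
W(T) = -2 + T + 2*T**2 (W(T) = -2 + ((T**2 + T*T) + T) = -2 + ((T**2 + T**2) + T) = -2 + (2*T**2 + T) = -2 + (T + 2*T**2) = -2 + T + 2*T**2)
(J(-38) + 2882) + W(q(-5)) = (-22 + 2882) + (-2 + (3 - 1*(-5)**2) + 2*(3 - 1*(-5)**2)**2) = 2860 + (-2 + (3 - 1*25) + 2*(3 - 1*25)**2) = 2860 + (-2 + (3 - 25) + 2*(3 - 25)**2) = 2860 + (-2 - 22 + 2*(-22)**2) = 2860 + (-2 - 22 + 2*484) = 2860 + (-2 - 22 + 968) = 2860 + 944 = 3804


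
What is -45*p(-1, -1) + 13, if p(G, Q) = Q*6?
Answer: 283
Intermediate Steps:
p(G, Q) = 6*Q
-45*p(-1, -1) + 13 = -270*(-1) + 13 = -45*(-6) + 13 = 270 + 13 = 283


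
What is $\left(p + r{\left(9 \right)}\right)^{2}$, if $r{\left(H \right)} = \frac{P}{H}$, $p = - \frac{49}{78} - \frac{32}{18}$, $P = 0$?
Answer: $\frac{316969}{54756} \approx 5.7888$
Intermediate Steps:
$p = - \frac{563}{234}$ ($p = \left(-49\right) \frac{1}{78} - \frac{16}{9} = - \frac{49}{78} - \frac{16}{9} = - \frac{563}{234} \approx -2.406$)
$r{\left(H \right)} = 0$ ($r{\left(H \right)} = \frac{0}{H} = 0$)
$\left(p + r{\left(9 \right)}\right)^{2} = \left(- \frac{563}{234} + 0\right)^{2} = \left(- \frac{563}{234}\right)^{2} = \frac{316969}{54756}$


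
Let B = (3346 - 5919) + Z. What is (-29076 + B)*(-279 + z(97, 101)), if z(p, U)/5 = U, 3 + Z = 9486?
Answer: -5009516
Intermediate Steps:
Z = 9483 (Z = -3 + 9486 = 9483)
z(p, U) = 5*U
B = 6910 (B = (3346 - 5919) + 9483 = -2573 + 9483 = 6910)
(-29076 + B)*(-279 + z(97, 101)) = (-29076 + 6910)*(-279 + 5*101) = -22166*(-279 + 505) = -22166*226 = -5009516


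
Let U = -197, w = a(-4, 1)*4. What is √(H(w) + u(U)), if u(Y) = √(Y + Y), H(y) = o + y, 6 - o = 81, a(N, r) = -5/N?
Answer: √(-70 + I*√394) ≈ 1.1747 + 8.4487*I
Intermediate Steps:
o = -75 (o = 6 - 1*81 = 6 - 81 = -75)
w = 5 (w = -5/(-4)*4 = -5*(-¼)*4 = (5/4)*4 = 5)
H(y) = -75 + y
u(Y) = √2*√Y (u(Y) = √(2*Y) = √2*√Y)
√(H(w) + u(U)) = √((-75 + 5) + √2*√(-197)) = √(-70 + √2*(I*√197)) = √(-70 + I*√394)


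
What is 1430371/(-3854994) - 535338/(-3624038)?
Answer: -141817912733/635029306626 ≈ -0.22333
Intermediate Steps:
1430371/(-3854994) - 535338/(-3624038) = 1430371*(-1/3854994) - 535338*(-1/3624038) = -1430371/3854994 + 267669/1812019 = -141817912733/635029306626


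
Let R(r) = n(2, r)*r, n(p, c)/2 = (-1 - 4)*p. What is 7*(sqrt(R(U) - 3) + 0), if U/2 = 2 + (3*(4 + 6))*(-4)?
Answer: 7*sqrt(4717) ≈ 480.76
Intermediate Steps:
n(p, c) = -10*p (n(p, c) = 2*((-1 - 4)*p) = 2*(-5*p) = -10*p)
U = -236 (U = 2*(2 + (3*(4 + 6))*(-4)) = 2*(2 + (3*10)*(-4)) = 2*(2 + 30*(-4)) = 2*(2 - 120) = 2*(-118) = -236)
R(r) = -20*r (R(r) = (-10*2)*r = -20*r)
7*(sqrt(R(U) - 3) + 0) = 7*(sqrt(-20*(-236) - 3) + 0) = 7*(sqrt(4720 - 3) + 0) = 7*(sqrt(4717) + 0) = 7*sqrt(4717)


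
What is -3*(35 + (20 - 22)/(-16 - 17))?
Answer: -1157/11 ≈ -105.18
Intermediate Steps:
-3*(35 + (20 - 22)/(-16 - 17)) = -3*(35 - 2/(-33)) = -3*(35 - 2*(-1/33)) = -3*(35 + 2/33) = -3*1157/33 = -1157/11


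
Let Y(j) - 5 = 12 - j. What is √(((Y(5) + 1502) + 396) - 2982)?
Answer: 4*I*√67 ≈ 32.741*I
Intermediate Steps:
Y(j) = 17 - j (Y(j) = 5 + (12 - j) = 17 - j)
√(((Y(5) + 1502) + 396) - 2982) = √((((17 - 1*5) + 1502) + 396) - 2982) = √((((17 - 5) + 1502) + 396) - 2982) = √(((12 + 1502) + 396) - 2982) = √((1514 + 396) - 2982) = √(1910 - 2982) = √(-1072) = 4*I*√67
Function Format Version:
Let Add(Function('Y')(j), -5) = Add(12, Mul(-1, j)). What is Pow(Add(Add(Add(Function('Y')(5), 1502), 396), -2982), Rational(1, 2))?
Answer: Mul(4, I, Pow(67, Rational(1, 2))) ≈ Mul(32.741, I)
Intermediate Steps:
Function('Y')(j) = Add(17, Mul(-1, j)) (Function('Y')(j) = Add(5, Add(12, Mul(-1, j))) = Add(17, Mul(-1, j)))
Pow(Add(Add(Add(Function('Y')(5), 1502), 396), -2982), Rational(1, 2)) = Pow(Add(Add(Add(Add(17, Mul(-1, 5)), 1502), 396), -2982), Rational(1, 2)) = Pow(Add(Add(Add(Add(17, -5), 1502), 396), -2982), Rational(1, 2)) = Pow(Add(Add(Add(12, 1502), 396), -2982), Rational(1, 2)) = Pow(Add(Add(1514, 396), -2982), Rational(1, 2)) = Pow(Add(1910, -2982), Rational(1, 2)) = Pow(-1072, Rational(1, 2)) = Mul(4, I, Pow(67, Rational(1, 2)))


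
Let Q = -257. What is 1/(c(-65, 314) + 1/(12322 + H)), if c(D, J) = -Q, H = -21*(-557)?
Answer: 24019/6172884 ≈ 0.0038911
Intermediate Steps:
H = 11697
c(D, J) = 257 (c(D, J) = -1*(-257) = 257)
1/(c(-65, 314) + 1/(12322 + H)) = 1/(257 + 1/(12322 + 11697)) = 1/(257 + 1/24019) = 1/(6172884/24019) = 24019/6172884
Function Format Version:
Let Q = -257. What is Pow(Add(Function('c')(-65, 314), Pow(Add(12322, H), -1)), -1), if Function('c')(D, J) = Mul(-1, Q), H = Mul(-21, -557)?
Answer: Rational(24019, 6172884) ≈ 0.0038911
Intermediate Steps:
H = 11697
Function('c')(D, J) = 257 (Function('c')(D, J) = Mul(-1, -257) = 257)
Pow(Add(Function('c')(-65, 314), Pow(Add(12322, H), -1)), -1) = Pow(Add(257, Pow(Add(12322, 11697), -1)), -1) = Pow(Add(257, Pow(24019, -1)), -1) = Pow(Add(257, Rational(1, 24019)), -1) = Pow(Rational(6172884, 24019), -1) = Rational(24019, 6172884)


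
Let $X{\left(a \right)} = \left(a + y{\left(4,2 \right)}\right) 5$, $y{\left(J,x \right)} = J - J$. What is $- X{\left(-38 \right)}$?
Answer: $190$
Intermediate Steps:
$y{\left(J,x \right)} = 0$
$X{\left(a \right)} = 5 a$ ($X{\left(a \right)} = \left(a + 0\right) 5 = a 5 = 5 a$)
$- X{\left(-38 \right)} = - 5 \left(-38\right) = \left(-1\right) \left(-190\right) = 190$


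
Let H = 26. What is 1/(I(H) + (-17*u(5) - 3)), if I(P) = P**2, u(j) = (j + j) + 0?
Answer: 1/503 ≈ 0.0019881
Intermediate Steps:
u(j) = 2*j (u(j) = 2*j + 0 = 2*j)
1/(I(H) + (-17*u(5) - 3)) = 1/(26**2 + (-34*5 - 3)) = 1/(676 + (-17*10 - 3)) = 1/(676 + (-170 - 3)) = 1/(676 - 173) = 1/503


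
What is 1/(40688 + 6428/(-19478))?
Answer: 9739/396257218 ≈ 2.4577e-5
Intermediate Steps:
1/(40688 + 6428/(-19478)) = 1/(40688 + 6428*(-1/19478)) = 1/(40688 - 3214/9739) = 1/(396257218/9739) = 9739/396257218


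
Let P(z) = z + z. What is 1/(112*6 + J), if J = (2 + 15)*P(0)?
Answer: 1/672 ≈ 0.0014881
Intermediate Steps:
P(z) = 2*z
J = 0 (J = (2 + 15)*(2*0) = 17*0 = 0)
1/(112*6 + J) = 1/(112*6 + 0) = 1/(672 + 0) = 1/672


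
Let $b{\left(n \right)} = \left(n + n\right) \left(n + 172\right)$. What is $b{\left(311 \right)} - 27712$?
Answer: $272714$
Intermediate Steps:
$b{\left(n \right)} = 2 n \left(172 + n\right)$
$b{\left(311 \right)} - 27712 = 2 \cdot 311 \left(172 + 311\right) - 27712 = 2 \cdot 311 \cdot 483 - 27712 = 300426 - 27712 = 272714$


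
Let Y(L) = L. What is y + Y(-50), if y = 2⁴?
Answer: -34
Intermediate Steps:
y = 16
y + Y(-50) = 16 - 50 = -34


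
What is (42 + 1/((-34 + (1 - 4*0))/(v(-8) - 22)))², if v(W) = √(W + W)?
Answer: 220272/121 - 1024*I/99 ≈ 1820.4 - 10.343*I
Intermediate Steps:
v(W) = √2*√W (v(W) = √(2*W) = √2*√W)
(42 + 1/((-34 + (1 - 4*0))/(v(-8) - 22)))² = (42 + 1/((-34 + (1 - 4*0))/(√2*√(-8) - 22)))² = (42 + 1/((-34 + (1 + 0))/(√2*(2*I*√2) - 22)))² = (42 + 1/((-34 + 1)/(4*I - 22)))² = (42 + 1/(-33*(-22 - 4*I)/500))² = (42 + (⅔ - 4*I/33))² = (128/3 - 4*I/33)²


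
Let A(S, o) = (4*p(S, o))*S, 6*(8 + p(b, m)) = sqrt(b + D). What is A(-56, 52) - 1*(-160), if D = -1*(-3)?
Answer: 1952 - 112*I*sqrt(53)/3 ≈ 1952.0 - 271.79*I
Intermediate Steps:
D = 3
p(b, m) = -8 + sqrt(3 + b)/6 (p(b, m) = -8 + sqrt(b + 3)/6 = -8 + sqrt(3 + b)/6)
A(S, o) = S*(-32 + 2*sqrt(3 + S)/3) (A(S, o) = (4*(-8 + sqrt(3 + S)/6))*S = (-32 + 2*sqrt(3 + S)/3)*S = S*(-32 + 2*sqrt(3 + S)/3))
A(-56, 52) - 1*(-160) = (2/3)*(-56)*(-48 + sqrt(3 - 56)) - 1*(-160) = (2/3)*(-56)*(-48 + sqrt(-53)) + 160 = (2/3)*(-56)*(-48 + I*sqrt(53)) + 160 = (1792 - 112*I*sqrt(53)/3) + 160 = 1952 - 112*I*sqrt(53)/3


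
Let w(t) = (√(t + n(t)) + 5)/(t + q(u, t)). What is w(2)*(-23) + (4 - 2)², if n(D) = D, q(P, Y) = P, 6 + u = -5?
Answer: 197/9 ≈ 21.889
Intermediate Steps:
u = -11 (u = -6 - 5 = -11)
w(t) = (5 + √2*√t)/(-11 + t) (w(t) = (√(t + t) + 5)/(t - 11) = (√(2*t) + 5)/(-11 + t) = (√2*√t + 5)/(-11 + t) = (5 + √2*√t)/(-11 + t))
w(2)*(-23) + (4 - 2)² = ((5 + √2*√2)/(-11 + 2))*(-23) + (4 - 2)² = ((5 + 2)/(-9))*(-23) + 2² = -⅑*7*(-23) + 4 = -7/9*(-23) + 4 = 161/9 + 4 = 197/9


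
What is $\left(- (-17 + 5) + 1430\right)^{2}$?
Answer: $2079364$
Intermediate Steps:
$\left(- (-17 + 5) + 1430\right)^{2} = \left(\left(-1\right) \left(-12\right) + 1430\right)^{2} = \left(12 + 1430\right)^{2} = 1442^{2} = 2079364$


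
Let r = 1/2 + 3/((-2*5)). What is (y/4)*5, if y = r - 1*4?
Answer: -19/4 ≈ -4.7500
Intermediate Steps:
r = ⅕ (r = 1*(½) + 3/(-10) = ½ + 3*(-⅒) = ½ - 3/10 = ⅕ ≈ 0.20000)
y = -19/5 (y = ⅕ - 1*4 = ⅕ - 4 = -19/5 ≈ -3.8000)
(y/4)*5 = -19/5/4*5 = -19/5*¼*5 = -19/20*5 = -19/4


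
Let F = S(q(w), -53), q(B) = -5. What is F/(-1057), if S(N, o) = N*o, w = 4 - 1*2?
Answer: -265/1057 ≈ -0.25071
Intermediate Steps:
w = 2 (w = 4 - 2 = 2)
F = 265 (F = -5*(-53) = 265)
F/(-1057) = 265/(-1057) = 265*(-1/1057) = -265/1057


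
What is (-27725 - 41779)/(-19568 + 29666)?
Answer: -11584/1683 ≈ -6.8829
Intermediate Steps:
(-27725 - 41779)/(-19568 + 29666) = -69504/10098 = -69504*1/10098 = -11584/1683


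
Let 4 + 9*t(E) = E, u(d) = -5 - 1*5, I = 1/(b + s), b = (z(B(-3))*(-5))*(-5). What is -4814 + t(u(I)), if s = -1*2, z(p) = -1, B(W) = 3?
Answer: -43340/9 ≈ -4815.6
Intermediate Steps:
b = -25 (b = -1*(-5)*(-5) = 5*(-5) = -25)
s = -2
I = -1/27 (I = 1/(-25 - 2) = 1/(-27) = -1/27 ≈ -0.037037)
u(d) = -10 (u(d) = -5 - 5 = -10)
t(E) = -4/9 + E/9
-4814 + t(u(I)) = -4814 + (-4/9 + (⅑)*(-10)) = -4814 + (-4/9 - 10/9) = -4814 - 14/9 = -43340/9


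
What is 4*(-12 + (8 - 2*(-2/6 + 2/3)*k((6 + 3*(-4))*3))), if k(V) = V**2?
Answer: -880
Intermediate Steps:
4*(-12 + (8 - 2*(-2/6 + 2/3)*k((6 + 3*(-4))*3))) = 4*(-12 + (8 - 2*(-2/6 + 2/3)*((6 + 3*(-4))*3)**2)) = 4*(-12 + (8 - 2*(-2*1/6 + 2*(1/3))*((6 - 12)*3)**2)) = 4*(-12 + (8 - 2*(-1/3 + 2/3)*(-6*3)**2)) = 4*(-12 + (8 - 2*(1/3)*(-18)**2)) = 4*(-12 + (8 - 2*324/3)) = 4*(-12 + (8 - 1*216)) = 4*(-12 + (8 - 216)) = 4*(-12 - 208) = 4*(-220) = -880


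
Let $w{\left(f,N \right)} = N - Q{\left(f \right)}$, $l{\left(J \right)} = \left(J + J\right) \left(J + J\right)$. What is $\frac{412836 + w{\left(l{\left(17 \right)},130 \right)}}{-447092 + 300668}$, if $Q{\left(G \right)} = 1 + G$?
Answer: $- \frac{411809}{146424} \approx -2.8124$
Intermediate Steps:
$l{\left(J \right)} = 4 J^{2}$ ($l{\left(J \right)} = 2 J 2 J = 4 J^{2}$)
$w{\left(f,N \right)} = -1 + N - f$ ($w{\left(f,N \right)} = N - \left(1 + f\right) = -1 + N - f$)
$\frac{412836 + w{\left(l{\left(17 \right)},130 \right)}}{-447092 + 300668} = \frac{412836 - \left(-129 + 1156\right)}{-447092 + 300668} = \frac{412836 - \left(-129 + 1156\right)}{-146424} = \left(412836 - 1027\right) \left(- \frac{1}{146424}\right) = 411809 \left(- \frac{1}{146424}\right) = - \frac{411809}{146424}$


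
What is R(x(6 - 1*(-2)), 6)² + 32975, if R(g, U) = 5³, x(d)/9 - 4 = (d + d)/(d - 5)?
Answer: 48600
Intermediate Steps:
x(d) = 36 + 18*d/(-5 + d) (x(d) = 36 + 9*((d + d)/(d - 5)) = 36 + 9*((2*d)/(-5 + d)) = 36 + 9*(2*d/(-5 + d)) = 36 + 18*d/(-5 + d))
R(g, U) = 125
R(x(6 - 1*(-2)), 6)² + 32975 = 125² + 32975 = 15625 + 32975 = 48600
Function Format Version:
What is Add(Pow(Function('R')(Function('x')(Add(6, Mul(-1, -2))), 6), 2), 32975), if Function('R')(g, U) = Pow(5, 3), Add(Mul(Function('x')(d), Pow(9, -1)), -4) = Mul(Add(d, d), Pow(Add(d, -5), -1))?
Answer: 48600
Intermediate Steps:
Function('x')(d) = Add(36, Mul(18, d, Pow(Add(-5, d), -1))) (Function('x')(d) = Add(36, Mul(9, Mul(Add(d, d), Pow(Add(d, -5), -1)))) = Add(36, Mul(9, Mul(Mul(2, d), Pow(Add(-5, d), -1)))) = Add(36, Mul(9, Mul(2, d, Pow(Add(-5, d), -1)))) = Add(36, Mul(18, d, Pow(Add(-5, d), -1))))
Function('R')(g, U) = 125
Add(Pow(Function('R')(Function('x')(Add(6, Mul(-1, -2))), 6), 2), 32975) = Add(Pow(125, 2), 32975) = Add(15625, 32975) = 48600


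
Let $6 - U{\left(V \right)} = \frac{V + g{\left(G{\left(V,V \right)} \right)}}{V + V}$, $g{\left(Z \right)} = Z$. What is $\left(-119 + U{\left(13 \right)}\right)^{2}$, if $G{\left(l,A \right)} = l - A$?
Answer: $\frac{51529}{4} \approx 12882.0$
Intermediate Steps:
$U{\left(V \right)} = \frac{11}{2}$ ($U{\left(V \right)} = 6 - \frac{V + \left(V - V\right)}{V + V} = 6 - \frac{V + 0}{2 V} = 6 - V \frac{1}{2 V} = 6 - \frac{1}{2} = \frac{11}{2}$)
$\left(-119 + U{\left(13 \right)}\right)^{2} = \left(-119 + \frac{11}{2}\right)^{2} = \left(- \frac{227}{2}\right)^{2} = \frac{51529}{4}$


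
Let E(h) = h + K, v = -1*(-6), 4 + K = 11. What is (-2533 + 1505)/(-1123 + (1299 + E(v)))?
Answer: -1028/189 ≈ -5.4392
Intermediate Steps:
K = 7 (K = -4 + 11 = 7)
v = 6
E(h) = 7 + h (E(h) = h + 7 = 7 + h)
(-2533 + 1505)/(-1123 + (1299 + E(v))) = (-2533 + 1505)/(-1123 + (1299 + (7 + 6))) = -1028/(-1123 + (1299 + 13)) = -1028/(-1123 + 1312) = -1028/189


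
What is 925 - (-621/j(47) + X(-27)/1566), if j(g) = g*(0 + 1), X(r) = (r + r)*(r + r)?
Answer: 1276246/1363 ≈ 936.35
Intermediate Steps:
X(r) = 4*r**2 (X(r) = (2*r)*(2*r) = 4*r**2)
j(g) = g (j(g) = g*1 = g)
925 - (-621/j(47) + X(-27)/1566) = 925 - (-621/47 + (4*(-27)**2)/1566) = 925 - (-621*1/47 + (4*729)*(1/1566)) = 925 - (-621/47 + 2916*(1/1566)) = 925 - (-621/47 + 54/29) = 925 - 1*(-15471/1363) = 925 + 15471/1363 = 1276246/1363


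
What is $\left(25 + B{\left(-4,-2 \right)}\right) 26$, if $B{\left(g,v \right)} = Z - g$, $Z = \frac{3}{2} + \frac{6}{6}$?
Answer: $819$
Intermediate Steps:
$Z = \frac{5}{2}$ ($Z = 3 \cdot \frac{1}{2} + 6 \cdot \frac{1}{6} = \frac{3}{2} + 1 = \frac{5}{2} \approx 2.5$)
$B{\left(g,v \right)} = \frac{5}{2} - g$
$\left(25 + B{\left(-4,-2 \right)}\right) 26 = \left(25 + \left(\frac{5}{2} - -4\right)\right) 26 = \left(25 + \left(\frac{5}{2} + 4\right)\right) 26 = \left(25 + \frac{13}{2}\right) 26 = \frac{63}{2} \cdot 26 = 819$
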